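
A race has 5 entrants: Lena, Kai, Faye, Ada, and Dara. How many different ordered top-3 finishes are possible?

60

There are 5 choices for 1st place, 4 for 2nd, and 3 for 3rd.
That gives 5 × 4 × 3 = 60.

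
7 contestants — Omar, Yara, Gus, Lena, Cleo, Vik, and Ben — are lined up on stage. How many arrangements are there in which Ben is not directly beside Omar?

There are 7! = 5040 arrangements in all. If Ben and Omar are adjacent, merging them into one block gives 2·(6)! = 1440 arrangements.
Complementary counting: 5040 − 1440 = 3600.

3600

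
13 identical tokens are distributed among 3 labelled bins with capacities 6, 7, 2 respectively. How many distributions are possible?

Without the upper bounds there are C(15,2) = 105 ways to split 13 among 3 bins.
Subtract solutions that violate a single cap (substitute x_i' = x_i − (cap_i+1)): x_1 ≥ 7 gives C(8,2) = 28; x_2 ≥ 8 gives C(7,2) = 21; x_3 ≥ 3 gives C(12,2) = 66. Together 115.
Add back pairs where two caps are both exceeded: 0 + 10 + 6 = 16.
By inclusion–exclusion the count is 105 − 115 + 16 = 6.

6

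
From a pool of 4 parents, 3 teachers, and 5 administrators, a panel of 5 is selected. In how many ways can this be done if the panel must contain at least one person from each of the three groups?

With no constraint there are C(12,5) = 792 possible selections.
Selections missing a whole group: no parents → C(8,5) = 56; no teachers → C(9,5) = 126; no administrators → C(7,5) = 21.
Add back selections omitting two groups (i.e. drawn from a single group): C(4,5) + C(3,5) + C(5,5) = 1.
By inclusion–exclusion: 792 − 203 + 1 = 590.

590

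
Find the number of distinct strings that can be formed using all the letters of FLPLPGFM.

The 8 letters of FLPLPGFM have repeats: F appearing twice, L appearing twice, and P appearing twice.
The number of distinct arrangements is 8!/(2!·2!·2!) = 40320/8 = 5040.

5040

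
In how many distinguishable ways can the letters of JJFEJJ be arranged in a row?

The 6 letters of JJFEJJ have repeats: J appearing 4 times.
The number of distinct arrangements is 6!/(4!) = 720/24 = 30.

30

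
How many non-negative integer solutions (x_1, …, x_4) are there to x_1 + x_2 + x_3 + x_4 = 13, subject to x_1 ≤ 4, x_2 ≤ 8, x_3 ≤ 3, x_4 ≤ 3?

47

Without the upper bounds there are C(16,3) = 560 ways to split 13 among 4 variables.
Subtract solutions that violate a single cap (substitute x_i' = x_i − (cap_i+1)): x_1 ≥ 5 gives C(11,3) = 165; x_2 ≥ 9 gives C(7,3) = 35; x_3 ≥ 4 gives C(12,3) = 220; x_4 ≥ 4 gives C(12,3) = 220. Together 640.
Add back pairs where two caps are both exceeded: 0 + 35 + 35 + 1 + 1 + 56 = 128.
Subtract triples: 0 + 0 + 1 + 0 = 1.
By inclusion–exclusion the count is 560 − 640 + 128 − 1 = 47.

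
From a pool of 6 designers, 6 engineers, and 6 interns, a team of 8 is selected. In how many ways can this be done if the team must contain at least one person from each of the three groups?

Total 8-person selections from all 18: C(18,8) = 43758.
Selections missing a whole group: no designers → C(12,8) = 495; no engineers → C(12,8) = 495; no interns → C(12,8) = 495.
Add back selections omitting two groups (i.e. drawn from a single group): C(6,8) + C(6,8) + C(6,8) = 0.
By inclusion–exclusion: 43758 − 1485 + 0 = 42273.

42273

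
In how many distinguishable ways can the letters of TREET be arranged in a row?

TREET has 5 letters with E appearing twice and T appearing twice.
So there are 5! / (2!·2!) = 30 distinguishable arrangements.

30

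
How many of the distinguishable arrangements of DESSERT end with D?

With the last slot taken by D, it remains to arrange the other 6 letters (ESSERT).
Those 6 letters have E appearing twice and S appearing twice, giving (6)!/(2!·2!) = 180.

180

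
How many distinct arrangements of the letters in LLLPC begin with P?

Fix P in the first position and arrange the remaining 4 letters.
Those 4 letters have L appearing 3 times, giving (4)!/(3!) = 4.

4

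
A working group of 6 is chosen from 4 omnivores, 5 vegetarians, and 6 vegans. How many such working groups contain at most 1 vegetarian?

1470

Split by how many vegetarians are chosen (0 through 1).
Sum: C(5,0)·C(10,6) + C(5,1)·C(10,5) = 210 + 1260 = 1470.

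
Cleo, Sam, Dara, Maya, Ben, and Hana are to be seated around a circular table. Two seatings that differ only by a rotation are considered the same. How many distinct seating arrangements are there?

Seat Cleo anywhere (absorbing the rotational symmetry), then permute the other 5: (5)! = 120.

120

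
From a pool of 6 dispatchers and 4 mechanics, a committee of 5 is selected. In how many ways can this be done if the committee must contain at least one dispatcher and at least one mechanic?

Total 5-person selections from all 10: C(10,5) = 252.
Selections missing a whole group: no dispatchers → C(4,5) = 0; no mechanics → C(6,5) = 6.
Both groups omitted at once is impossible, so 252 − 6 = 246.

246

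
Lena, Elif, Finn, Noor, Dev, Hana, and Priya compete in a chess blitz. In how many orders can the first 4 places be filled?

840

This is an ordered selection of 4 from 7: P(7,4).
That gives 7 × 6 × 5 × 4 = 840.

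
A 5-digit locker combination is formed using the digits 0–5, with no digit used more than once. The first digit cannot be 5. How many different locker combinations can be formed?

600

The first digit has 6−1 = 5 choices (anything except 5).
The remaining 4 digits are filled from the other 5 symbols without repetition: 5 × 4 × 3 × 2 = 120.
Total: 5 × 120 = 600.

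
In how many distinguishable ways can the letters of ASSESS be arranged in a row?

The 6 letters of ASSESS have repeats: S appearing 4 times.
So there are 6! / (4!) = 30 distinguishable arrangements.

30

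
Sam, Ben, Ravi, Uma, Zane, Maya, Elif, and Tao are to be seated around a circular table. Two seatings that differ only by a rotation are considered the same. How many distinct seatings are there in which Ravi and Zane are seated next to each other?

Glue Ravi and Zane into a block (2 internal orders). Seating 7 units around a circle gives (6)! arrangements.
So 2 × (6)! = 2 × 720 = 1440.

1440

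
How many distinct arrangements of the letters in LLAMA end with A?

12

Fix A in the last position and arrange the remaining 4 letters.
Those 4 letters have L appearing twice, giving (4)!/(2!) = 12.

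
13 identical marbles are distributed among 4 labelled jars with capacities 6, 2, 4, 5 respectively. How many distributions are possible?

By stars and bars, unrestricted non-negative solutions to x_1+…+x_4 = 13 number C(13+3,3) = 560.
Subtract solutions that violate a single cap (substitute x_i' = x_i − (cap_i+1)): x_1 ≥ 7 gives C(9,3) = 84; x_2 ≥ 3 gives C(13,3) = 286; x_3 ≥ 5 gives C(11,3) = 165; x_4 ≥ 6 gives C(10,3) = 120. Together 655.
Add back pairs where two caps are both exceeded: 20 + 4 + 1 + 56 + 35 + 10 = 126.
By inclusion–exclusion the count is 560 − 655 + 126 = 31.

31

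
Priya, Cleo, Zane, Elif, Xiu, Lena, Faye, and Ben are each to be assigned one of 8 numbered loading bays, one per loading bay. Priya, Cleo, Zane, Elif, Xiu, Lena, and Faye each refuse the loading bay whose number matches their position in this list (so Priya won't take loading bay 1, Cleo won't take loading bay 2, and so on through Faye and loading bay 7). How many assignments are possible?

Let Aᵢ (for 1 ≤ i ≤ 7) be the placements that put person i in their forbidden loading bay. Any j of these fix j positions, leaving (8−j)! ways to fill the rest, and there are C(7,j) ways to pick which j.
By inclusion–exclusion, the number of valid placements is Σ_{j=0}^{7} (−1)^j C(7,j)·(8−j)!.
Computing: 40320 − 35280 + 15120 − 4200 + 840 − 126 + 14 − 1 = 16687.

16687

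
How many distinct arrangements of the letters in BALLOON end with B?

180

With the last slot taken by B, it remains to arrange the other 6 letters (ALLOON).
Those 6 letters have L appearing twice and O appearing twice, giving (6)!/(2!·2!) = 180.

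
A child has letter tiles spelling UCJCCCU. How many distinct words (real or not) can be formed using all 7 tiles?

UCJCCCU has 7 letters with C appearing 4 times and U appearing twice.
The number of distinct arrangements is 7!/(4!·2!) = 5040/48 = 105.

105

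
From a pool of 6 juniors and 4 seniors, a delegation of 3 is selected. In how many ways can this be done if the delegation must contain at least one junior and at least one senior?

Unrestricted: C(10,3) = 120 ways to pick any 3 of the 10.
Subtract selections that omit an entire group: no juniors → C(4,3) = 4; no seniors → C(6,3) = 20.
Both groups omitted at once is impossible, so 120 − 24 = 96.

96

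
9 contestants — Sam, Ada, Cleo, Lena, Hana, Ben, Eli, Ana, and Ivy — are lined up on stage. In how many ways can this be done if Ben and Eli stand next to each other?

80640

Place the 7 others and the Ben-Eli pair as 8 objects in a line; the pair has 2 internal arrangements.
So the count is 2·(8)! = 80640.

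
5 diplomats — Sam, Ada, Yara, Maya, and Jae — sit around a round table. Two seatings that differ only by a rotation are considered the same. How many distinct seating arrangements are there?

Fix one person's seat to break rotational symmetry; the remaining 4 people can be arranged in (4)! = 24 ways.

24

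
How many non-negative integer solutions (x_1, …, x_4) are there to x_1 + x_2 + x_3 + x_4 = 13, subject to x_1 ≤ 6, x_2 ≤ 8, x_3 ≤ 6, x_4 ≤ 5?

239

By stars and bars, unrestricted non-negative solutions to x_1+…+x_4 = 13 number C(13+3,3) = 560.
Subtract solutions that violate a single cap (substitute x_i' = x_i − (cap_i+1)): x_1 ≥ 7 gives C(9,3) = 84; x_2 ≥ 9 gives C(7,3) = 35; x_3 ≥ 7 gives C(9,3) = 84; x_4 ≥ 6 gives C(10,3) = 120. Together 323.
Add back pairs where two caps are both exceeded: 0 + 0 + 1 + 0 + 0 + 1 = 2.
By inclusion–exclusion the count is 560 − 323 + 2 = 239.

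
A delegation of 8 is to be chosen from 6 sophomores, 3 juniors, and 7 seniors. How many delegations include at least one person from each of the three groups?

Total 8-person selections from all 16: C(16,8) = 12870.
Selections missing a whole group: no sophomores → C(10,8) = 45; no juniors → C(13,8) = 1287; no seniors → C(9,8) = 9.
Add back selections omitting two groups (i.e. drawn from a single group): C(6,8) + C(3,8) + C(7,8) = 0.
By inclusion–exclusion: 12870 − 1341 + 0 = 11529.

11529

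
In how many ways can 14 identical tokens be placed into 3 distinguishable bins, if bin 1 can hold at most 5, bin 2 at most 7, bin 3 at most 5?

10

Ignoring the caps, the number of non-negative solutions to x_1+…+x_3 = 14 is C(16,2) = 120.
Subtract solutions that violate a single cap (substitute x_i' = x_i − (cap_i+1)): x_1 ≥ 6 gives C(10,2) = 45; x_2 ≥ 8 gives C(8,2) = 28; x_3 ≥ 6 gives C(10,2) = 45. Together 118.
Add back pairs where two caps are both exceeded: 1 + 6 + 1 = 8.
By inclusion–exclusion the count is 120 − 118 + 8 = 10.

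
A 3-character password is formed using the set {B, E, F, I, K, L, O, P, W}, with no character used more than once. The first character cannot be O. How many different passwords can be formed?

448

The first character has 9−1 = 8 choices (anything except O).
The remaining 2 characters are filled from the other 8 symbols without repetition: 8 × 7 = 56.
Total: 8 × 56 = 448.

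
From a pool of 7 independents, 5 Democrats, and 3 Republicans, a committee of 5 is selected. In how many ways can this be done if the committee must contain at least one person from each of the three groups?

Unrestricted: C(15,5) = 3003 ways to pick any 5 of the 15.
Selections missing a whole group: no independents → C(8,5) = 56; no Democrats → C(10,5) = 252; no Republicans → C(12,5) = 792.
Add back selections omitting two groups (i.e. drawn from a single group): C(7,5) + C(5,5) + C(3,5) = 22.
By inclusion–exclusion: 3003 − 1100 + 22 = 1925.

1925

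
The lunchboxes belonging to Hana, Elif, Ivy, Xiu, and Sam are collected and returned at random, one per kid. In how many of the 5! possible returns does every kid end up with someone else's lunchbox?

44

Let Aᵢ be the assignments in which kid i gets their own lunchbox. We want the size of the complement of A₁∪…∪A_5.
By inclusion–exclusion this is Σ_{j=0}^{5} (−1)^j C(5,j)·(5−j)!.
Computing: 120 − 120 + 60 − 20 + 5 − 1 = 44.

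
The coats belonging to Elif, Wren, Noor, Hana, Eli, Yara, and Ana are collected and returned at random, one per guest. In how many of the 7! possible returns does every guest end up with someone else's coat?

1854

This is the derangement count D_7: permutations of 7 items with no fixed point.
By inclusion–exclusion this is Σ_{j=0}^{7} (−1)^j C(7,j)·(7−j)!.
Computing: 5040 − 5040 + 2520 − 840 + 210 − 42 + 7 − 1 = 1854.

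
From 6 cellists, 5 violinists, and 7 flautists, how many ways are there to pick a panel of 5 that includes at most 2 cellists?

7062

Split by how many cellists are chosen (0 through 2).
Sum: C(6,0)·C(12,5) + C(6,1)·C(12,4) + C(6,2)·C(12,3) = 792 + 2970 + 3300 = 7062.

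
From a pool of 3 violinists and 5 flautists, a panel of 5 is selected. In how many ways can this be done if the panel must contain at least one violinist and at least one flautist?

Unrestricted: C(8,5) = 56 ways to pick any 5 of the 8.
Selections missing a whole group: no violinists → C(5,5) = 1; no flautists → C(3,5) = 0.
Both groups omitted at once is impossible, so 56 − 1 = 55.

55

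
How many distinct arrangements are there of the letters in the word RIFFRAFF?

840

The 8 letters of RIFFRAFF have repeats: F appearing 4 times and R appearing twice.
The number of distinct arrangements is 8!/(4!·2!) = 40320/48 = 840.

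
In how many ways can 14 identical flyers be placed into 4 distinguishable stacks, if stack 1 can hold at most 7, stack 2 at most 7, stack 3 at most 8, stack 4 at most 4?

245

Without the upper bounds there are C(17,3) = 680 ways to split 14 among 4 stacks.
Subtract solutions that violate a single cap (substitute x_i' = x_i − (cap_i+1)): x_1 ≥ 8 gives C(9,3) = 84; x_2 ≥ 8 gives C(9,3) = 84; x_3 ≥ 9 gives C(8,3) = 56; x_4 ≥ 5 gives C(12,3) = 220. Together 444.
Add back pairs where two caps are both exceeded: 0 + 0 + 4 + 0 + 4 + 1 = 9.
By inclusion–exclusion the count is 680 − 444 + 9 = 245.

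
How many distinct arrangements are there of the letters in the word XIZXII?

Letter multiplicities in XIZXII: I×3, X×2, Z×1.
So there are 6! / (3!·2!) = 60 distinguishable arrangements.

60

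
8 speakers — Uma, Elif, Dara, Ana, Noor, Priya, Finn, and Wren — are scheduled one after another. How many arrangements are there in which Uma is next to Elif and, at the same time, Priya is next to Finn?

2880

Treat {Uma,Elif} as one block (2 orders) and {Priya,Finn} as another (2 orders).
That leaves 6 units to arrange: 2 × 2 × 6! = 4 × 720 = 2880.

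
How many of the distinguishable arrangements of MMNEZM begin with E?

20

Fix E in the first position and arrange the remaining 5 letters.
Those 5 letters have M appearing 3 times, giving (5)!/(3!) = 20.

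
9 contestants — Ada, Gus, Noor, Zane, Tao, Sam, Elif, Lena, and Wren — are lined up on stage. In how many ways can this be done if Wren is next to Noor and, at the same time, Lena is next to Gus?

20160

Treat {Wren,Noor} as one block (2 orders) and {Lena,Gus} as another (2 orders).
That leaves 7 units to arrange: 2 × 2 × 7! = 4 × 5040 = 20160.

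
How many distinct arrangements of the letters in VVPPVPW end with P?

With the last slot taken by P, it remains to arrange the other 6 letters (VVPVPW).
Those 6 letters have P appearing twice and V appearing 3 times, giving (6)!/(3!·2!) = 60.

60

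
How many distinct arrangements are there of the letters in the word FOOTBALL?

10080

FOOTBALL has 8 letters with L appearing twice and O appearing twice.
Dividing 8! = 40320 by 2!·2! = 4 for the repeated letters gives 10080.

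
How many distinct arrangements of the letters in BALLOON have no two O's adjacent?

900

Total arrangements of BALLOON: 7!/(2!·2!) = 1260.
If the two O's are adjacent, glue them into one block, leaving 6 items to arrange: (6)!/(2!) = 360 ways.
Hence 1260 − 360 = 900.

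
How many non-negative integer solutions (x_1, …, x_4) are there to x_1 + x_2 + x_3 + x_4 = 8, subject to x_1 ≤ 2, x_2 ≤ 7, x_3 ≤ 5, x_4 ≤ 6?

By stars and bars, unrestricted non-negative solutions to x_1+…+x_4 = 8 number C(8+3,3) = 165.
Subtract solutions that violate a single cap (substitute x_i' = x_i − (cap_i+1)): x_1 ≥ 3 gives C(8,3) = 56; x_2 ≥ 8 gives C(3,3) = 1; x_3 ≥ 6 gives C(5,3) = 10; x_4 ≥ 7 gives C(4,3) = 4. Together 71.
No two caps can be exceeded simultaneously, so the pair terms are all 0.
By inclusion–exclusion the count is 165 − 71 + 0 = 94.

94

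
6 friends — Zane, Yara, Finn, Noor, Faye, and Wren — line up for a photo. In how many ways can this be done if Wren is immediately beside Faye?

Treat {Wren, Faye} as a single unit. There are 5 units to order, and the pair itself can be ordered 2 ways.
So the count is 2·(5)! = 240.

240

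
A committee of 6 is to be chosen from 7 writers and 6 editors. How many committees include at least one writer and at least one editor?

Unrestricted: C(13,6) = 1716 ways to pick any 6 of the 13.
Selections missing a whole group: no writers → C(6,6) = 1; no editors → C(7,6) = 7.
Both groups omitted at once is impossible, so 1716 − 8 = 1708.

1708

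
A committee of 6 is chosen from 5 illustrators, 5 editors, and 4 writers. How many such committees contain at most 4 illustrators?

2994

Split by how many illustrators are chosen (0 through 4).
Sum: C(5,0)·C(9,6) + C(5,1)·C(9,5) + C(5,2)·C(9,4) + C(5,3)·C(9,3) + C(5,4)·C(9,2) = 84 + 630 + 1260 + 840 + 180 = 2994.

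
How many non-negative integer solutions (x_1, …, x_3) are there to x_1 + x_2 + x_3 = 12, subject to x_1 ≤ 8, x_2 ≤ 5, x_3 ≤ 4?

20

Without the upper bounds there are C(14,2) = 91 ways to split 12 among 3 variables.
Subtract solutions that violate a single cap (substitute x_i' = x_i − (cap_i+1)): x_1 ≥ 9 gives C(5,2) = 10; x_2 ≥ 6 gives C(8,2) = 28; x_3 ≥ 5 gives C(9,2) = 36. Together 74.
Add back pairs where two caps are both exceeded: 0 + 0 + 3 = 3.
By inclusion–exclusion the count is 91 − 74 + 3 = 20.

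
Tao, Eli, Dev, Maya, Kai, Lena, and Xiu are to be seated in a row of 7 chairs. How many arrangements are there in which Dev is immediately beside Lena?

1440

Treat {Dev, Lena} as a single unit. There are 6 units to order, and the pair itself can be ordered 2 ways.
So the count is 2·(6)! = 1440.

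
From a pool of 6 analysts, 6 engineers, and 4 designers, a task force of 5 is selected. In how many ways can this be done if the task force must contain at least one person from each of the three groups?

Unrestricted: C(16,5) = 4368 ways to pick any 5 of the 16.
Subtract selections that omit an entire group: no analysts → C(10,5) = 252; no engineers → C(10,5) = 252; no designers → C(12,5) = 792.
Add back selections omitting two groups (i.e. drawn from a single group): C(6,5) + C(6,5) + C(4,5) = 12.
By inclusion–exclusion: 4368 − 1296 + 12 = 3084.

3084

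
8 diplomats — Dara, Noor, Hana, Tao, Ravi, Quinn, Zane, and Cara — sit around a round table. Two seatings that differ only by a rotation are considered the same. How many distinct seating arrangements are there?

5040

Seat Dara anywhere (absorbing the rotational symmetry), then permute the other 7: (7)! = 5040.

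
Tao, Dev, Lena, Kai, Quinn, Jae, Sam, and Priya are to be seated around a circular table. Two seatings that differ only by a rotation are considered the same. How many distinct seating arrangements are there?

Seat Tao anywhere (absorbing the rotational symmetry), then permute the other 7: (7)! = 5040.

5040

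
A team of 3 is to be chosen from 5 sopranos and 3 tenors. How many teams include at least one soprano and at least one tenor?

Total 3-person selections from all 8: C(8,3) = 56.
Subtract selections that omit an entire group: no sopranos → C(3,3) = 1; no tenors → C(5,3) = 10.
Both groups omitted at once is impossible, so 56 − 11 = 45.

45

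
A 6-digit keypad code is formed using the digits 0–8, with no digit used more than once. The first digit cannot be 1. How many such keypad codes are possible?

The first digit has 9−1 = 8 choices (anything except 1).
The remaining 5 digits are filled from the other 8 symbols without repetition: 8 × 7 × 6 × 5 × 4 = 6720.
Total: 8 × 6720 = 53760.

53760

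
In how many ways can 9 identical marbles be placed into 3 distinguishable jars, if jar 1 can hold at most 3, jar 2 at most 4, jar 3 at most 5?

By stars and bars, unrestricted non-negative solutions to x_1+…+x_3 = 9 number C(9+2,2) = 55.
Subtract solutions that violate a single cap (substitute x_i' = x_i − (cap_i+1)): x_1 ≥ 4 gives C(7,2) = 21; x_2 ≥ 5 gives C(6,2) = 15; x_3 ≥ 6 gives C(5,2) = 10. Together 46.
Add back pairs where two caps are both exceeded: 1 + 0 + 0 = 1.
By inclusion–exclusion the count is 55 − 46 + 1 = 10.

10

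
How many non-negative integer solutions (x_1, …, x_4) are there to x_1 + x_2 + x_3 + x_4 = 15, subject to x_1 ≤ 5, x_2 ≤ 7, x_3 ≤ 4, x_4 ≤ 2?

19

Ignoring the caps, the number of non-negative solutions to x_1+…+x_4 = 15 is C(18,3) = 816.
Subtract solutions that violate a single cap (substitute x_i' = x_i − (cap_i+1)): x_1 ≥ 6 gives C(12,3) = 220; x_2 ≥ 8 gives C(10,3) = 120; x_3 ≥ 5 gives C(13,3) = 286; x_4 ≥ 3 gives C(15,3) = 455. Together 1081.
Add back pairs where two caps are both exceeded: 4 + 35 + 84 + 10 + 35 + 120 = 288.
Subtract triples: 0 + 0 + 4 + 0 = 4.
By inclusion–exclusion the count is 816 − 1081 + 288 − 4 = 19.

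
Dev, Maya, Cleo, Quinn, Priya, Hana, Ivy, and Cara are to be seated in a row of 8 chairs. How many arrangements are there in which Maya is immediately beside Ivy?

Treat {Maya, Ivy} as a single unit. There are 7 units to order, and the pair itself can be ordered 2 ways.
So the count is 2·(7)! = 10080.

10080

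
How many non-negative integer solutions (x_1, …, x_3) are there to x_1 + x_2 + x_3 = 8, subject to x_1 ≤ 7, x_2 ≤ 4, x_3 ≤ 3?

19

Ignoring the caps, the number of non-negative solutions to x_1+…+x_3 = 8 is C(10,2) = 45.
Subtract solutions that violate a single cap (substitute x_i' = x_i − (cap_i+1)): x_1 ≥ 8 gives C(2,2) = 1; x_2 ≥ 5 gives C(5,2) = 10; x_3 ≥ 4 gives C(6,2) = 15. Together 26.
No two caps can be exceeded simultaneously, so the pair terms are all 0.
By inclusion–exclusion the count is 45 − 26 + 0 = 19.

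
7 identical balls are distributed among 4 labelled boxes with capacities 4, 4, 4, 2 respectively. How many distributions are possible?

By stars and bars, unrestricted non-negative solutions to x_1+…+x_4 = 7 number C(7+3,3) = 120.
Subtract solutions that violate a single cap (substitute x_i' = x_i − (cap_i+1)): x_1 ≥ 5 gives C(5,3) = 10; x_2 ≥ 5 gives C(5,3) = 10; x_3 ≥ 5 gives C(5,3) = 10; x_4 ≥ 3 gives C(7,3) = 35. Together 65.
No two caps can be exceeded simultaneously, so the pair terms are all 0.
By inclusion–exclusion the count is 120 − 65 + 0 = 55.

55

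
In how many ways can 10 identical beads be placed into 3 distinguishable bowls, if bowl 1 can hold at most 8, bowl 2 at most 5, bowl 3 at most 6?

By stars and bars, unrestricted non-negative solutions to x_1+…+x_3 = 10 number C(10+2,2) = 66.
Subtract solutions that violate a single cap (substitute x_i' = x_i − (cap_i+1)): x_1 ≥ 9 gives C(3,2) = 3; x_2 ≥ 6 gives C(6,2) = 15; x_3 ≥ 7 gives C(5,2) = 10. Together 28.
No two caps can be exceeded simultaneously, so the pair terms are all 0.
By inclusion–exclusion the count is 66 − 28 + 0 = 38.

38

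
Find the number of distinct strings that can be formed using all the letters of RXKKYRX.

Letter multiplicities in RXKKYRX: K×2, R×2, X×2, Y×1.
The number of distinct arrangements is 7!/(2!·2!·2!) = 5040/8 = 630.

630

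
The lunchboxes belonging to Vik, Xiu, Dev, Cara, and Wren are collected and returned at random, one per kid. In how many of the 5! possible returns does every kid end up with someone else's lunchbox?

Let Aᵢ be the assignments in which kid i gets their own lunchbox. We want the size of the complement of A₁∪…∪A_5.
By inclusion–exclusion this is Σ_{j=0}^{5} (−1)^j C(5,j)·(5−j)!.
Computing: 120 − 120 + 60 − 20 + 5 − 1 = 44.

44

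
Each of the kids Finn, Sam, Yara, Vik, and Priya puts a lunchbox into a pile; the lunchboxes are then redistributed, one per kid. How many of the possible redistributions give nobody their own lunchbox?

Let Aᵢ be the assignments in which kid i gets their own lunchbox. We want the size of the complement of A₁∪…∪A_5.
By inclusion–exclusion this is Σ_{j=0}^{5} (−1)^j C(5,j)·(5−j)!.
Computing: 120 − 120 + 60 − 20 + 5 − 1 = 44.

44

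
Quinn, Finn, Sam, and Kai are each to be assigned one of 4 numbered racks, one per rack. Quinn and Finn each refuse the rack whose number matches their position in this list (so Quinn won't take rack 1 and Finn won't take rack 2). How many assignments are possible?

14

Let Aᵢ (for i ∈ {1, 2}) be the placements that put person i in their forbidden rack. Any j of these fix j positions, leaving (4−j)! ways to fill the rest, and there are C(2,j) ways to pick which j.
By inclusion–exclusion, the number of valid placements is Σ_{j=0}^{2} (−1)^j C(2,j)·(4−j)!.
Computing: 24 − 12 + 2 = 14.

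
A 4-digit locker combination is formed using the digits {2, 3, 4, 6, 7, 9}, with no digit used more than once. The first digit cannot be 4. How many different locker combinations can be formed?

The first digit has 6−1 = 5 choices (anything except 4).
The remaining 3 digits are filled from the other 5 symbols without repetition: 5 × 4 × 3 = 60.
Total: 5 × 60 = 300.

300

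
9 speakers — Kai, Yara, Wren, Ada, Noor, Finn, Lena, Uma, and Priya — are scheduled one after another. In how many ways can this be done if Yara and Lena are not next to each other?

Of the 9! = 362880 arrangements, those with Yara and Lena adjacent number 2 × 8! = 80640 (treat the pair as a block with 2 internal orders).
Complementary counting: 362880 − 80640 = 282240.

282240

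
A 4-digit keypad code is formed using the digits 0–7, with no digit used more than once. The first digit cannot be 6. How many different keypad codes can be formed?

The first digit has 8−1 = 7 choices (anything except 6).
The remaining 3 digits are filled from the other 7 symbols without repetition: 7 × 6 × 5 = 210.
Total: 7 × 210 = 1470.

1470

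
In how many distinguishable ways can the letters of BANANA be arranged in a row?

60

Letter multiplicities in BANANA: A×3, B×1, N×2.
So there are 6! / (3!·2!) = 60 distinguishable arrangements.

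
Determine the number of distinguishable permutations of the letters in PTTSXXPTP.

PTTSXXPTP has 9 letters with P appearing 3 times, T appearing 3 times, and X appearing twice.
So there are 9! / (3!·3!·2!) = 5040 distinguishable arrangements.

5040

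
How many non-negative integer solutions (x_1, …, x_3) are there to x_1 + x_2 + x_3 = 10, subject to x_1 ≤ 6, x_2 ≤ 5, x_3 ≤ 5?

Without the upper bounds there are C(12,2) = 66 ways to split 10 among 3 variables.
Subtract solutions that violate a single cap (substitute x_i' = x_i − (cap_i+1)): x_1 ≥ 7 gives C(5,2) = 10; x_2 ≥ 6 gives C(6,2) = 15; x_3 ≥ 6 gives C(6,2) = 15. Together 40.
No two caps can be exceeded simultaneously, so the pair terms are all 0.
By inclusion–exclusion the count is 66 − 40 + 0 = 26.

26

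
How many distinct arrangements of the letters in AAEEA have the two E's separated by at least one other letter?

There are 5!/(3!·2!) = 10 arrangements of AAEEA in total.
If the two E's are adjacent, glue them into one block, leaving 4 items to arrange: (4)!/(3!) = 4 ways.
Subtracting, 10 − 4 = 6 arrangements keep the E's apart.

6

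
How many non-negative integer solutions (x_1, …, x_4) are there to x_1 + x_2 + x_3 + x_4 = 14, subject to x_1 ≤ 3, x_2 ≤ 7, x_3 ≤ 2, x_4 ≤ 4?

10

By stars and bars, unrestricted non-negative solutions to x_1+…+x_4 = 14 number C(14+3,3) = 680.
Subtract solutions that violate a single cap (substitute x_i' = x_i − (cap_i+1)): x_1 ≥ 4 gives C(13,3) = 286; x_2 ≥ 8 gives C(9,3) = 84; x_3 ≥ 3 gives C(14,3) = 364; x_4 ≥ 5 gives C(12,3) = 220. Together 954.
Add back pairs where two caps are both exceeded: 10 + 120 + 56 + 20 + 4 + 84 = 294.
Subtract triples: 0 + 0 + 10 + 0 = 10.
By inclusion–exclusion the count is 680 − 954 + 294 − 10 = 10.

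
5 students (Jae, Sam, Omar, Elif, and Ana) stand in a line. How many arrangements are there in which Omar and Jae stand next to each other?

48

Glue Omar and Jae into one block (2 internal orders), leaving 4 units to arrange in a row.
That gives 2 × 4! = 2 × 24 = 48.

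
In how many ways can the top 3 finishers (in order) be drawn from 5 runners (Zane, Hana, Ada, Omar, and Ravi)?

60

There are 5 choices for 1st place, 4 for 2nd, and 3 for 3rd.
That gives 5 × 4 × 3 = 60.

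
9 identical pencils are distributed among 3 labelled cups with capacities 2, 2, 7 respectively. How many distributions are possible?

By stars and bars, unrestricted non-negative solutions to x_1+…+x_3 = 9 number C(9+2,2) = 55.
Subtract solutions that violate a single cap (substitute x_i' = x_i − (cap_i+1)): x_1 ≥ 3 gives C(8,2) = 28; x_2 ≥ 3 gives C(8,2) = 28; x_3 ≥ 8 gives C(3,2) = 3. Together 59.
Add back pairs where two caps are both exceeded: 10 + 0 + 0 = 10.
By inclusion–exclusion the count is 55 − 59 + 10 = 6.

6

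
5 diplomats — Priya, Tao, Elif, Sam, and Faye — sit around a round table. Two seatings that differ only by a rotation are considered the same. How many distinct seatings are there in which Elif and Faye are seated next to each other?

Treat {Elif, Faye} as one unit (2 internal orders) and seat the resulting 4 units around the table: (3)! circular arrangements.
So 2 × (3)! = 2 × 6 = 12.

12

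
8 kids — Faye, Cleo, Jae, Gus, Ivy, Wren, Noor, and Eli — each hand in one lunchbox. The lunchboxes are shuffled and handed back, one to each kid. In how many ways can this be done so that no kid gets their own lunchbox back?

14833

Let Aᵢ be the assignments in which kid i gets their own lunchbox. We want the size of the complement of A₁∪…∪A_8.
By inclusion–exclusion this is Σ_{j=0}^{8} (−1)^j C(8,j)·(8−j)!.
Computing: 40320 − 40320 + 20160 − 6720 + 1680 − 336 + 56 − 8 + 1 = 14833.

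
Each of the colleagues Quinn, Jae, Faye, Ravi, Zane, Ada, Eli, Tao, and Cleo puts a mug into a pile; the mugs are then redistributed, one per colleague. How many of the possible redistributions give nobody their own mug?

133496

Let Aᵢ be the assignments in which colleague i gets their own mug. We want the size of the complement of A₁∪…∪A_9.
By inclusion–exclusion this is Σ_{j=0}^{9} (−1)^j C(9,j)·(9−j)!.
Computing: 362880 − 362880 + 181440 − 60480 + 15120 − 3024 + 504 − 72 + 9 − 1 = 133496.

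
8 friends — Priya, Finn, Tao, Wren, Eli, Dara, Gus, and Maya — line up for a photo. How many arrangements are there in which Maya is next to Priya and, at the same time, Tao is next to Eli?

2880

Treat {Maya,Priya} as one block (2 orders) and {Tao,Eli} as another (2 orders).
That leaves 6 units to arrange: 2 × 2 × 6! = 4 × 720 = 2880.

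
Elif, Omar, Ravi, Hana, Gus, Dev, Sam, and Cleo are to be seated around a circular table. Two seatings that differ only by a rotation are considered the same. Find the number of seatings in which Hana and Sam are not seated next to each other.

All circular seatings of 8 people number (7)! = 5040.
Seatings with Hana beside Sam: treat them as a block with 2 internal orders, giving 2 × (6)! = 1440.
Subtracting, 5040 − 1440 = 3600.

3600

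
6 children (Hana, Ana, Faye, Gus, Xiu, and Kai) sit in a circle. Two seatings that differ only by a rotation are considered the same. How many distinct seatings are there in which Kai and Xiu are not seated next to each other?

Without the restriction there are (5)! = 120 seatings.
Seatings with Kai beside Xiu: treat them as a block with 2 internal orders, giving 2 × (4)! = 48.
Subtracting, 120 − 48 = 72.

72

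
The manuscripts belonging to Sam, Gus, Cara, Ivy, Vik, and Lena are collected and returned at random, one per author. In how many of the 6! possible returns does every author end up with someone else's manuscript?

265

Count assignments avoiding every fixed point. For any j of the 6 authors fixed to their own manuscript, the other 6−j can be arranged in (6−j)! ways.
By inclusion–exclusion this is Σ_{j=0}^{6} (−1)^j C(6,j)·(6−j)!.
Computing: 720 − 720 + 360 − 120 + 30 − 6 + 1 = 265.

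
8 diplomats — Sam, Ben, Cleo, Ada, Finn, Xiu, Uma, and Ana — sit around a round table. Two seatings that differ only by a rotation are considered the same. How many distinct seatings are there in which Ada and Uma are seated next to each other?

1440

Treat {Ada, Uma} as one unit (2 internal orders) and seat the resulting 7 units around the table: (6)! circular arrangements.
So 2 × (6)! = 2 × 720 = 1440.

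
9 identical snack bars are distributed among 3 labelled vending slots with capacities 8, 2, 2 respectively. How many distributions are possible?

8

Ignoring the caps, the number of non-negative solutions to x_1+…+x_3 = 9 is C(11,2) = 55.
Subtract solutions that violate a single cap (substitute x_i' = x_i − (cap_i+1)): x_1 ≥ 9 gives C(2,2) = 1; x_2 ≥ 3 gives C(8,2) = 28; x_3 ≥ 3 gives C(8,2) = 28. Together 57.
Add back pairs where two caps are both exceeded: 0 + 0 + 10 = 10.
By inclusion–exclusion the count is 55 − 57 + 10 = 8.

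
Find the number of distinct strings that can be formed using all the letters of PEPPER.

60

Letter multiplicities in PEPPER: E×2, P×3, R×1.
The number of distinct arrangements is 6!/(3!·2!) = 720/12 = 60.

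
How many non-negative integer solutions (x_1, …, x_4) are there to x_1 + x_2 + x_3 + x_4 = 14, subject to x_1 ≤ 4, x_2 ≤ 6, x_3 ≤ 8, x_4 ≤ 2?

Without the upper bounds there are C(17,3) = 680 ways to split 14 among 4 variables.
Subtract solutions that violate a single cap (substitute x_i' = x_i − (cap_i+1)): x_1 ≥ 5 gives C(12,3) = 220; x_2 ≥ 7 gives C(10,3) = 120; x_3 ≥ 9 gives C(8,3) = 56; x_4 ≥ 3 gives C(14,3) = 364. Together 760.
Add back pairs where two caps are both exceeded: 10 + 1 + 84 + 0 + 35 + 10 = 140.
By inclusion–exclusion the count is 680 − 760 + 140 = 60.

60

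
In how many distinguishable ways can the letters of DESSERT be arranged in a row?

Letter multiplicities in DESSERT: D×1, E×2, R×1, S×2, T×1.
Dividing 7! = 5040 by 2!·2! = 4 for the repeated letters gives 1260.

1260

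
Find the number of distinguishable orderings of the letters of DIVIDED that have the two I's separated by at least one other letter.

There are 7!/(3!·2!) = 420 arrangements of DIVIDED in total.
If the two I's are adjacent, glue them into one block, leaving 6 items to arrange: (6)!/(3!) = 120 ways.
Subtracting, 420 − 120 = 300 arrangements keep the I's apart.

300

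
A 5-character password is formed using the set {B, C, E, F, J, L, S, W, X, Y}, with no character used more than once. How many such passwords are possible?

With no repetition, fill the 5 characters in order: 10 choices, then 9, down to 6.
That product is 10 × 9 × 8 × 7 × 6 = 30240.

30240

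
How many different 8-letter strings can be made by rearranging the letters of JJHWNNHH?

1680

JJHWNNHH has 8 letters with H appearing 3 times, J appearing twice, and N appearing twice.
So there are 8! / (3!·2!·2!) = 1680 distinguishable arrangements.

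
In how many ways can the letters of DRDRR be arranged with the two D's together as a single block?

4

Treat the 2 copies of D as a single block. The multiset to arrange is then {DD, R, R, R}, 4 items in all.
That gives (4)!/(3!) = 4 arrangements.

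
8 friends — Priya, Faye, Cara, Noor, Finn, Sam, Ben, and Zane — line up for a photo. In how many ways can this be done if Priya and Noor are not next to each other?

There are 8! = 40320 arrangements in all. If Priya and Noor are adjacent, merging them into one block gives 2·(7)! = 10080 arrangements.
So 40320 − 10080 = 30240 arrangements keep them apart.

30240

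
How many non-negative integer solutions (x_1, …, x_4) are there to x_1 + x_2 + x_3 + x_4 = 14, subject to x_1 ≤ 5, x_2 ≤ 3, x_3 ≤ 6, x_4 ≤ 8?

116

Without the upper bounds there are C(17,3) = 680 ways to split 14 among 4 variables.
Subtract solutions that violate a single cap (substitute x_i' = x_i − (cap_i+1)): x_1 ≥ 6 gives C(11,3) = 165; x_2 ≥ 4 gives C(13,3) = 286; x_3 ≥ 7 gives C(10,3) = 120; x_4 ≥ 9 gives C(8,3) = 56. Together 627.
Add back pairs where two caps are both exceeded: 35 + 4 + 0 + 20 + 4 + 0 = 63.
By inclusion–exclusion the count is 680 − 627 + 63 = 116.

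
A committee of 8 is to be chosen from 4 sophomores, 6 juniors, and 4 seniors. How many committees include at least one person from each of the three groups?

Total 8-person selections from all 14: C(14,8) = 3003.
Subtract selections that omit an entire group: no sophomores → C(10,8) = 45; no juniors → C(8,8) = 1; no seniors → C(10,8) = 45.
Add back selections omitting two groups (i.e. drawn from a single group): C(4,8) + C(6,8) + C(4,8) = 0.
By inclusion–exclusion: 3003 − 91 + 0 = 2912.

2912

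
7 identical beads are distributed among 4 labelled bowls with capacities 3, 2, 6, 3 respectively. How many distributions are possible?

46

By stars and bars, unrestricted non-negative solutions to x_1+…+x_4 = 7 number C(7+3,3) = 120.
Subtract solutions that violate a single cap (substitute x_i' = x_i − (cap_i+1)): x_1 ≥ 4 gives C(6,3) = 20; x_2 ≥ 3 gives C(7,3) = 35; x_3 ≥ 7 gives C(3,3) = 1; x_4 ≥ 4 gives C(6,3) = 20. Together 76.
Add back pairs where two caps are both exceeded: 1 + 0 + 0 + 0 + 1 + 0 = 2.
By inclusion–exclusion the count is 120 − 76 + 2 = 46.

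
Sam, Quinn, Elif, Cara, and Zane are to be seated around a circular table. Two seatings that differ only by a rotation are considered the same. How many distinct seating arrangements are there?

24

Seat Sam anywhere (absorbing the rotational symmetry), then permute the other 4: (4)! = 24.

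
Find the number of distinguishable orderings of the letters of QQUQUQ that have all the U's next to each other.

Treat the 2 copies of U as a single block. The multiset to arrange is then {UU, Q, Q, Q, Q}, 5 items in all.
That gives (5)!/(4!) = 5 arrangements.

5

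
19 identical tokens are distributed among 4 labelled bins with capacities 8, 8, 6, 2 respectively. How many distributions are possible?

Ignoring the caps, the number of non-negative solutions to x_1+…+x_4 = 19 is C(22,3) = 1540.
Subtract solutions that violate a single cap (substitute x_i' = x_i − (cap_i+1)): x_1 ≥ 9 gives C(13,3) = 286; x_2 ≥ 9 gives C(13,3) = 286; x_3 ≥ 7 gives C(15,3) = 455; x_4 ≥ 3 gives C(19,3) = 969. Together 1996.
Add back pairs where two caps are both exceeded: 4 + 20 + 120 + 20 + 120 + 220 = 504.
Subtract triples: 0 + 0 + 1 + 1 = 2.
By inclusion–exclusion the count is 1540 − 1996 + 504 − 2 = 46.

46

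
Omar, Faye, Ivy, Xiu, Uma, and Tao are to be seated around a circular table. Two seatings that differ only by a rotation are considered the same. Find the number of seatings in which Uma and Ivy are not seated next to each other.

Without the restriction there are (5)! = 120 seatings.
Those with Uma next to Ivy: fuse the pair into one unit and seat 5 units around a circle — 2·(4)! = 48.
Subtracting, 120 − 48 = 72.

72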